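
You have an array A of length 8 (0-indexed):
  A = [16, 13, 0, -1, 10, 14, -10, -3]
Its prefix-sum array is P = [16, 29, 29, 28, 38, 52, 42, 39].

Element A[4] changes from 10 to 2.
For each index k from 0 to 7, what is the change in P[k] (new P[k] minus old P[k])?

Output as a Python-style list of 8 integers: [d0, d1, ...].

Answer: [0, 0, 0, 0, -8, -8, -8, -8]

Derivation:
Element change: A[4] 10 -> 2, delta = -8
For k < 4: P[k] unchanged, delta_P[k] = 0
For k >= 4: P[k] shifts by exactly -8
Delta array: [0, 0, 0, 0, -8, -8, -8, -8]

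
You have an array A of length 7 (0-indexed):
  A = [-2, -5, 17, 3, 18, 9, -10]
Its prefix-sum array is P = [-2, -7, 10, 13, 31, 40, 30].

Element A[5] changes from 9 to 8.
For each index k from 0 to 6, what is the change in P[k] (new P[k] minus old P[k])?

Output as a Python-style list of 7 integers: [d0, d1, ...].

Answer: [0, 0, 0, 0, 0, -1, -1]

Derivation:
Element change: A[5] 9 -> 8, delta = -1
For k < 5: P[k] unchanged, delta_P[k] = 0
For k >= 5: P[k] shifts by exactly -1
Delta array: [0, 0, 0, 0, 0, -1, -1]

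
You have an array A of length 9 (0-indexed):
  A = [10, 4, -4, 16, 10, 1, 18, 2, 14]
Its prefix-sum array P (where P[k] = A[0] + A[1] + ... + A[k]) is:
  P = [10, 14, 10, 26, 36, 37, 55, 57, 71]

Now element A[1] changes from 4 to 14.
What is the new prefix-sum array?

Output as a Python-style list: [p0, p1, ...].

Change: A[1] 4 -> 14, delta = 10
P[k] for k < 1: unchanged (A[1] not included)
P[k] for k >= 1: shift by delta = 10
  P[0] = 10 + 0 = 10
  P[1] = 14 + 10 = 24
  P[2] = 10 + 10 = 20
  P[3] = 26 + 10 = 36
  P[4] = 36 + 10 = 46
  P[5] = 37 + 10 = 47
  P[6] = 55 + 10 = 65
  P[7] = 57 + 10 = 67
  P[8] = 71 + 10 = 81

Answer: [10, 24, 20, 36, 46, 47, 65, 67, 81]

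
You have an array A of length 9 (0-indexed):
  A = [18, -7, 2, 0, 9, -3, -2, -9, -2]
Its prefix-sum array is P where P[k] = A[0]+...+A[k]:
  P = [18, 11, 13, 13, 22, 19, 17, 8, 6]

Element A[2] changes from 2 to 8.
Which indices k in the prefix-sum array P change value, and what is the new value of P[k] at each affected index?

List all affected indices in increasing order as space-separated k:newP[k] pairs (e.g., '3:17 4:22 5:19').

Answer: 2:19 3:19 4:28 5:25 6:23 7:14 8:12

Derivation:
P[k] = A[0] + ... + A[k]
P[k] includes A[2] iff k >= 2
Affected indices: 2, 3, ..., 8; delta = 6
  P[2]: 13 + 6 = 19
  P[3]: 13 + 6 = 19
  P[4]: 22 + 6 = 28
  P[5]: 19 + 6 = 25
  P[6]: 17 + 6 = 23
  P[7]: 8 + 6 = 14
  P[8]: 6 + 6 = 12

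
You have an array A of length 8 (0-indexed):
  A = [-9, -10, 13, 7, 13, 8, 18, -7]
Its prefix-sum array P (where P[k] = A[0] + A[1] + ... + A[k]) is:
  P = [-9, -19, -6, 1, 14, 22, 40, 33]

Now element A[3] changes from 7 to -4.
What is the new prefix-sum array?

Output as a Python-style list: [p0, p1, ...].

Answer: [-9, -19, -6, -10, 3, 11, 29, 22]

Derivation:
Change: A[3] 7 -> -4, delta = -11
P[k] for k < 3: unchanged (A[3] not included)
P[k] for k >= 3: shift by delta = -11
  P[0] = -9 + 0 = -9
  P[1] = -19 + 0 = -19
  P[2] = -6 + 0 = -6
  P[3] = 1 + -11 = -10
  P[4] = 14 + -11 = 3
  P[5] = 22 + -11 = 11
  P[6] = 40 + -11 = 29
  P[7] = 33 + -11 = 22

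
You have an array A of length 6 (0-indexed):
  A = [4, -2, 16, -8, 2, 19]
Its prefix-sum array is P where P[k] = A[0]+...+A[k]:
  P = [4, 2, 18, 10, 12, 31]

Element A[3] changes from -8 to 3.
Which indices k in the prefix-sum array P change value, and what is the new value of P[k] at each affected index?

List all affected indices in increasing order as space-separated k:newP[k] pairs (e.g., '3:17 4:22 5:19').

Answer: 3:21 4:23 5:42

Derivation:
P[k] = A[0] + ... + A[k]
P[k] includes A[3] iff k >= 3
Affected indices: 3, 4, ..., 5; delta = 11
  P[3]: 10 + 11 = 21
  P[4]: 12 + 11 = 23
  P[5]: 31 + 11 = 42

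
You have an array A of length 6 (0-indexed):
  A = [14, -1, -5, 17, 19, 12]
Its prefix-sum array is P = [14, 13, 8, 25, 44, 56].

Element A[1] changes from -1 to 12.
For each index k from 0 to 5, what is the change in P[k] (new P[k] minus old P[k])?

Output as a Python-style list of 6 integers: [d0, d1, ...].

Element change: A[1] -1 -> 12, delta = 13
For k < 1: P[k] unchanged, delta_P[k] = 0
For k >= 1: P[k] shifts by exactly 13
Delta array: [0, 13, 13, 13, 13, 13]

Answer: [0, 13, 13, 13, 13, 13]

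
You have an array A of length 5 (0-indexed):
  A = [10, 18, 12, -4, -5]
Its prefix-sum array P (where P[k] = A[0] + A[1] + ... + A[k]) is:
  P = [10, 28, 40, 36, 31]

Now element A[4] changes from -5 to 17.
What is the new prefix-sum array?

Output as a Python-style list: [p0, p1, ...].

Answer: [10, 28, 40, 36, 53]

Derivation:
Change: A[4] -5 -> 17, delta = 22
P[k] for k < 4: unchanged (A[4] not included)
P[k] for k >= 4: shift by delta = 22
  P[0] = 10 + 0 = 10
  P[1] = 28 + 0 = 28
  P[2] = 40 + 0 = 40
  P[3] = 36 + 0 = 36
  P[4] = 31 + 22 = 53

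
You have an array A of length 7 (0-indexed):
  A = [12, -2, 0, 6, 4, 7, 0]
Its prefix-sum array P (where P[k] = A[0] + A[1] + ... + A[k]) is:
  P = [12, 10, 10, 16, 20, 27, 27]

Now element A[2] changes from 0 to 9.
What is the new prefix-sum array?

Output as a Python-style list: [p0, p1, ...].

Change: A[2] 0 -> 9, delta = 9
P[k] for k < 2: unchanged (A[2] not included)
P[k] for k >= 2: shift by delta = 9
  P[0] = 12 + 0 = 12
  P[1] = 10 + 0 = 10
  P[2] = 10 + 9 = 19
  P[3] = 16 + 9 = 25
  P[4] = 20 + 9 = 29
  P[5] = 27 + 9 = 36
  P[6] = 27 + 9 = 36

Answer: [12, 10, 19, 25, 29, 36, 36]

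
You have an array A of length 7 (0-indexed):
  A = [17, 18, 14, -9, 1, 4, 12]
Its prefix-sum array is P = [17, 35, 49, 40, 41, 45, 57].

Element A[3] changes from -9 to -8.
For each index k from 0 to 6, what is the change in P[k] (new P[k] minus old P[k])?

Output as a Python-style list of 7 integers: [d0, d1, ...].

Answer: [0, 0, 0, 1, 1, 1, 1]

Derivation:
Element change: A[3] -9 -> -8, delta = 1
For k < 3: P[k] unchanged, delta_P[k] = 0
For k >= 3: P[k] shifts by exactly 1
Delta array: [0, 0, 0, 1, 1, 1, 1]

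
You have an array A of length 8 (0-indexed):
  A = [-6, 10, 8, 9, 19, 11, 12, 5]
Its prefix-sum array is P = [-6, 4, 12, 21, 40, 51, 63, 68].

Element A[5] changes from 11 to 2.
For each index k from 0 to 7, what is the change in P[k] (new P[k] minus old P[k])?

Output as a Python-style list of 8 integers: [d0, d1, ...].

Answer: [0, 0, 0, 0, 0, -9, -9, -9]

Derivation:
Element change: A[5] 11 -> 2, delta = -9
For k < 5: P[k] unchanged, delta_P[k] = 0
For k >= 5: P[k] shifts by exactly -9
Delta array: [0, 0, 0, 0, 0, -9, -9, -9]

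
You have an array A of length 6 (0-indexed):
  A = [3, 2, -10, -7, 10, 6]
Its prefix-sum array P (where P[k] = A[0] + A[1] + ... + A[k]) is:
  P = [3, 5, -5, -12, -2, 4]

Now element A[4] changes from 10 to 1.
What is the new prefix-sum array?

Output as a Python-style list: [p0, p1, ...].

Change: A[4] 10 -> 1, delta = -9
P[k] for k < 4: unchanged (A[4] not included)
P[k] for k >= 4: shift by delta = -9
  P[0] = 3 + 0 = 3
  P[1] = 5 + 0 = 5
  P[2] = -5 + 0 = -5
  P[3] = -12 + 0 = -12
  P[4] = -2 + -9 = -11
  P[5] = 4 + -9 = -5

Answer: [3, 5, -5, -12, -11, -5]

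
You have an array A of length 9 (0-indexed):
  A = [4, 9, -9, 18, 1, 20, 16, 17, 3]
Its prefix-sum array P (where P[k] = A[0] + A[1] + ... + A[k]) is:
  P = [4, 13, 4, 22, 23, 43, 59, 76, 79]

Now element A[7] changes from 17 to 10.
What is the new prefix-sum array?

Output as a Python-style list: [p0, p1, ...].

Change: A[7] 17 -> 10, delta = -7
P[k] for k < 7: unchanged (A[7] not included)
P[k] for k >= 7: shift by delta = -7
  P[0] = 4 + 0 = 4
  P[1] = 13 + 0 = 13
  P[2] = 4 + 0 = 4
  P[3] = 22 + 0 = 22
  P[4] = 23 + 0 = 23
  P[5] = 43 + 0 = 43
  P[6] = 59 + 0 = 59
  P[7] = 76 + -7 = 69
  P[8] = 79 + -7 = 72

Answer: [4, 13, 4, 22, 23, 43, 59, 69, 72]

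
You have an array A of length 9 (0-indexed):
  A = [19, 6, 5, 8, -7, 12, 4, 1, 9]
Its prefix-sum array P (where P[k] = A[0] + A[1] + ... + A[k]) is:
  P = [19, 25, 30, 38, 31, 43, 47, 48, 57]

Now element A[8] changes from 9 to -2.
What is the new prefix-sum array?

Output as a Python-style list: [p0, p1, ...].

Change: A[8] 9 -> -2, delta = -11
P[k] for k < 8: unchanged (A[8] not included)
P[k] for k >= 8: shift by delta = -11
  P[0] = 19 + 0 = 19
  P[1] = 25 + 0 = 25
  P[2] = 30 + 0 = 30
  P[3] = 38 + 0 = 38
  P[4] = 31 + 0 = 31
  P[5] = 43 + 0 = 43
  P[6] = 47 + 0 = 47
  P[7] = 48 + 0 = 48
  P[8] = 57 + -11 = 46

Answer: [19, 25, 30, 38, 31, 43, 47, 48, 46]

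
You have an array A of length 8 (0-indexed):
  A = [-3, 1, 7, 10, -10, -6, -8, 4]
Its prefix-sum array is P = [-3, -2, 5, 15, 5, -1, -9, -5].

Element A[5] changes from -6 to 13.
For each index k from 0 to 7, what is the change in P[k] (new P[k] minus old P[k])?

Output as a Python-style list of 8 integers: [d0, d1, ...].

Answer: [0, 0, 0, 0, 0, 19, 19, 19]

Derivation:
Element change: A[5] -6 -> 13, delta = 19
For k < 5: P[k] unchanged, delta_P[k] = 0
For k >= 5: P[k] shifts by exactly 19
Delta array: [0, 0, 0, 0, 0, 19, 19, 19]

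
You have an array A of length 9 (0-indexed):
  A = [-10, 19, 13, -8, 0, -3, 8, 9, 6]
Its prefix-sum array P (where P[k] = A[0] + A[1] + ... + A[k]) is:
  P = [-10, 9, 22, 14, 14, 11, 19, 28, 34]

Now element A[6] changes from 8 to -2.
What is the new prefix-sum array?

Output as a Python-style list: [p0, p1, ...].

Answer: [-10, 9, 22, 14, 14, 11, 9, 18, 24]

Derivation:
Change: A[6] 8 -> -2, delta = -10
P[k] for k < 6: unchanged (A[6] not included)
P[k] for k >= 6: shift by delta = -10
  P[0] = -10 + 0 = -10
  P[1] = 9 + 0 = 9
  P[2] = 22 + 0 = 22
  P[3] = 14 + 0 = 14
  P[4] = 14 + 0 = 14
  P[5] = 11 + 0 = 11
  P[6] = 19 + -10 = 9
  P[7] = 28 + -10 = 18
  P[8] = 34 + -10 = 24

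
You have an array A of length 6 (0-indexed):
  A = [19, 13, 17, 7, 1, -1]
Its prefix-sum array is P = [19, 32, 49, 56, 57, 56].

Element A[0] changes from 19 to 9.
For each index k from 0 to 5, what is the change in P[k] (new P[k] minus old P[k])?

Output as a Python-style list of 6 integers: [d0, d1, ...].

Element change: A[0] 19 -> 9, delta = -10
For k < 0: P[k] unchanged, delta_P[k] = 0
For k >= 0: P[k] shifts by exactly -10
Delta array: [-10, -10, -10, -10, -10, -10]

Answer: [-10, -10, -10, -10, -10, -10]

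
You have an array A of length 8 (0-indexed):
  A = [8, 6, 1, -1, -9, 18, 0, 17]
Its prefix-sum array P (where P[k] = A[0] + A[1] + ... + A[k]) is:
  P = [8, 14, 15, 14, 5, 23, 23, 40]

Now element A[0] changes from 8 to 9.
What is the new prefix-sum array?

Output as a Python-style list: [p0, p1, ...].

Change: A[0] 8 -> 9, delta = 1
P[k] for k < 0: unchanged (A[0] not included)
P[k] for k >= 0: shift by delta = 1
  P[0] = 8 + 1 = 9
  P[1] = 14 + 1 = 15
  P[2] = 15 + 1 = 16
  P[3] = 14 + 1 = 15
  P[4] = 5 + 1 = 6
  P[5] = 23 + 1 = 24
  P[6] = 23 + 1 = 24
  P[7] = 40 + 1 = 41

Answer: [9, 15, 16, 15, 6, 24, 24, 41]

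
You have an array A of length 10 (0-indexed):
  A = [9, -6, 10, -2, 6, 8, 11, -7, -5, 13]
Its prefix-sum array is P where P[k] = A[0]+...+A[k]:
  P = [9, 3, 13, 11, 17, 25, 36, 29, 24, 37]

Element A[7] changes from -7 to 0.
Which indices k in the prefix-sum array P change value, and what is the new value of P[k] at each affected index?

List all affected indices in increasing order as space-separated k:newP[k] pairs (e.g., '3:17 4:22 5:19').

P[k] = A[0] + ... + A[k]
P[k] includes A[7] iff k >= 7
Affected indices: 7, 8, ..., 9; delta = 7
  P[7]: 29 + 7 = 36
  P[8]: 24 + 7 = 31
  P[9]: 37 + 7 = 44

Answer: 7:36 8:31 9:44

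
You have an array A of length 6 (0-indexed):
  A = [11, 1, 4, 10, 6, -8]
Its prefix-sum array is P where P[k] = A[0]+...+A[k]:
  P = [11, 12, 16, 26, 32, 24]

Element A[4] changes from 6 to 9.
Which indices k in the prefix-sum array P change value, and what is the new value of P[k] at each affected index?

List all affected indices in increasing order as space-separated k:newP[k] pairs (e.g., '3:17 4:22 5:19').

Answer: 4:35 5:27

Derivation:
P[k] = A[0] + ... + A[k]
P[k] includes A[4] iff k >= 4
Affected indices: 4, 5, ..., 5; delta = 3
  P[4]: 32 + 3 = 35
  P[5]: 24 + 3 = 27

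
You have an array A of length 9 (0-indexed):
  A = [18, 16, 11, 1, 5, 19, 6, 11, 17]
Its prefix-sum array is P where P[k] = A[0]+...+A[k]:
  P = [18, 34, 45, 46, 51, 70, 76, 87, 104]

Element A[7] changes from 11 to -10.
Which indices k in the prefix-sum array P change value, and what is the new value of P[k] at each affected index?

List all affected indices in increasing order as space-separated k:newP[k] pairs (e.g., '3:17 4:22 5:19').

P[k] = A[0] + ... + A[k]
P[k] includes A[7] iff k >= 7
Affected indices: 7, 8, ..., 8; delta = -21
  P[7]: 87 + -21 = 66
  P[8]: 104 + -21 = 83

Answer: 7:66 8:83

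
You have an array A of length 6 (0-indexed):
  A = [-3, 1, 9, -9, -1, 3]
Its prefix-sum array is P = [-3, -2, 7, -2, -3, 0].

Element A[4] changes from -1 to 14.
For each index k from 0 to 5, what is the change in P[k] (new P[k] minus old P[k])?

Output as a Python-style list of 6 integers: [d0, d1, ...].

Element change: A[4] -1 -> 14, delta = 15
For k < 4: P[k] unchanged, delta_P[k] = 0
For k >= 4: P[k] shifts by exactly 15
Delta array: [0, 0, 0, 0, 15, 15]

Answer: [0, 0, 0, 0, 15, 15]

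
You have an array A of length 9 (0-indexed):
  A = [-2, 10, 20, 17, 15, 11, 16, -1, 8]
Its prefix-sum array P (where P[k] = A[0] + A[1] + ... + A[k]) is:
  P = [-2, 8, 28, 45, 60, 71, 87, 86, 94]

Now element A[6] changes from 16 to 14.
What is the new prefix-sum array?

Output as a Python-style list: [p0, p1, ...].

Change: A[6] 16 -> 14, delta = -2
P[k] for k < 6: unchanged (A[6] not included)
P[k] for k >= 6: shift by delta = -2
  P[0] = -2 + 0 = -2
  P[1] = 8 + 0 = 8
  P[2] = 28 + 0 = 28
  P[3] = 45 + 0 = 45
  P[4] = 60 + 0 = 60
  P[5] = 71 + 0 = 71
  P[6] = 87 + -2 = 85
  P[7] = 86 + -2 = 84
  P[8] = 94 + -2 = 92

Answer: [-2, 8, 28, 45, 60, 71, 85, 84, 92]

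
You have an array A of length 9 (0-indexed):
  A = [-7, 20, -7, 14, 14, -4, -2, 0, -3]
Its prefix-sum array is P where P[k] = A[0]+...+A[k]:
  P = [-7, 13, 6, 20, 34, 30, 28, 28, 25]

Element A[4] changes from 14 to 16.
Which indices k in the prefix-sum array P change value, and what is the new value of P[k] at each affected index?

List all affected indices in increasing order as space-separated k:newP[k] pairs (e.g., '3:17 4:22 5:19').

Answer: 4:36 5:32 6:30 7:30 8:27

Derivation:
P[k] = A[0] + ... + A[k]
P[k] includes A[4] iff k >= 4
Affected indices: 4, 5, ..., 8; delta = 2
  P[4]: 34 + 2 = 36
  P[5]: 30 + 2 = 32
  P[6]: 28 + 2 = 30
  P[7]: 28 + 2 = 30
  P[8]: 25 + 2 = 27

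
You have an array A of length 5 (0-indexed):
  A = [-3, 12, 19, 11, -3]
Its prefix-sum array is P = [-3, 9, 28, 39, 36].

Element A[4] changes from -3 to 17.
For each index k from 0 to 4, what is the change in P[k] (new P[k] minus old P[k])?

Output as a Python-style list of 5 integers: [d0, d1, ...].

Element change: A[4] -3 -> 17, delta = 20
For k < 4: P[k] unchanged, delta_P[k] = 0
For k >= 4: P[k] shifts by exactly 20
Delta array: [0, 0, 0, 0, 20]

Answer: [0, 0, 0, 0, 20]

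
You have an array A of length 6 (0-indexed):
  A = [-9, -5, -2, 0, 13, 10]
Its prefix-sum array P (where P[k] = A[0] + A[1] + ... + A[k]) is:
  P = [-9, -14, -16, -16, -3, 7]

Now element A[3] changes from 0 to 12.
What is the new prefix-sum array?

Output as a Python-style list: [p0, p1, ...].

Change: A[3] 0 -> 12, delta = 12
P[k] for k < 3: unchanged (A[3] not included)
P[k] for k >= 3: shift by delta = 12
  P[0] = -9 + 0 = -9
  P[1] = -14 + 0 = -14
  P[2] = -16 + 0 = -16
  P[3] = -16 + 12 = -4
  P[4] = -3 + 12 = 9
  P[5] = 7 + 12 = 19

Answer: [-9, -14, -16, -4, 9, 19]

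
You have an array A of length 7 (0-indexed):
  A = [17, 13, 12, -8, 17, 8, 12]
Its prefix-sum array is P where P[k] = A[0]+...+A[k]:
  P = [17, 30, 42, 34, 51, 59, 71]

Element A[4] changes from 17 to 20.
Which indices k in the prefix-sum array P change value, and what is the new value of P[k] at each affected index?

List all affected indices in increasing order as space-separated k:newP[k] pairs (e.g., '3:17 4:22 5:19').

P[k] = A[0] + ... + A[k]
P[k] includes A[4] iff k >= 4
Affected indices: 4, 5, ..., 6; delta = 3
  P[4]: 51 + 3 = 54
  P[5]: 59 + 3 = 62
  P[6]: 71 + 3 = 74

Answer: 4:54 5:62 6:74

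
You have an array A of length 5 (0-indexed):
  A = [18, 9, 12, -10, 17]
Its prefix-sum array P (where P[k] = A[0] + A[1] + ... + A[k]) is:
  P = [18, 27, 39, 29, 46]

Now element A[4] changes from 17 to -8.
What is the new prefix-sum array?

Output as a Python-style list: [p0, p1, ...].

Answer: [18, 27, 39, 29, 21]

Derivation:
Change: A[4] 17 -> -8, delta = -25
P[k] for k < 4: unchanged (A[4] not included)
P[k] for k >= 4: shift by delta = -25
  P[0] = 18 + 0 = 18
  P[1] = 27 + 0 = 27
  P[2] = 39 + 0 = 39
  P[3] = 29 + 0 = 29
  P[4] = 46 + -25 = 21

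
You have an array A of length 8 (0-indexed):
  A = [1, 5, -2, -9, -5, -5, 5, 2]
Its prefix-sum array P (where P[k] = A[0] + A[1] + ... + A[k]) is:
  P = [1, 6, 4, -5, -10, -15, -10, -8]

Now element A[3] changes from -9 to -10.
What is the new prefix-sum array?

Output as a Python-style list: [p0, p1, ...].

Change: A[3] -9 -> -10, delta = -1
P[k] for k < 3: unchanged (A[3] not included)
P[k] for k >= 3: shift by delta = -1
  P[0] = 1 + 0 = 1
  P[1] = 6 + 0 = 6
  P[2] = 4 + 0 = 4
  P[3] = -5 + -1 = -6
  P[4] = -10 + -1 = -11
  P[5] = -15 + -1 = -16
  P[6] = -10 + -1 = -11
  P[7] = -8 + -1 = -9

Answer: [1, 6, 4, -6, -11, -16, -11, -9]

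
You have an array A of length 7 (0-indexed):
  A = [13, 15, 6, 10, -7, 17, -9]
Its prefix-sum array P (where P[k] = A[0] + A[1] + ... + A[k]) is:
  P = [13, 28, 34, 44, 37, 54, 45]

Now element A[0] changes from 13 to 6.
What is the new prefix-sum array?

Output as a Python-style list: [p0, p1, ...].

Answer: [6, 21, 27, 37, 30, 47, 38]

Derivation:
Change: A[0] 13 -> 6, delta = -7
P[k] for k < 0: unchanged (A[0] not included)
P[k] for k >= 0: shift by delta = -7
  P[0] = 13 + -7 = 6
  P[1] = 28 + -7 = 21
  P[2] = 34 + -7 = 27
  P[3] = 44 + -7 = 37
  P[4] = 37 + -7 = 30
  P[5] = 54 + -7 = 47
  P[6] = 45 + -7 = 38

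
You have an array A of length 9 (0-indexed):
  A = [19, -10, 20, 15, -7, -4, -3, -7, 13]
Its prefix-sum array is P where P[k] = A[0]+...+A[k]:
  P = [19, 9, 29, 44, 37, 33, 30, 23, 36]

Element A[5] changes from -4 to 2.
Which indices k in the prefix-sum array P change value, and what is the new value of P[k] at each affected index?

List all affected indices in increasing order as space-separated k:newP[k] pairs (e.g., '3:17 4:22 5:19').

Answer: 5:39 6:36 7:29 8:42

Derivation:
P[k] = A[0] + ... + A[k]
P[k] includes A[5] iff k >= 5
Affected indices: 5, 6, ..., 8; delta = 6
  P[5]: 33 + 6 = 39
  P[6]: 30 + 6 = 36
  P[7]: 23 + 6 = 29
  P[8]: 36 + 6 = 42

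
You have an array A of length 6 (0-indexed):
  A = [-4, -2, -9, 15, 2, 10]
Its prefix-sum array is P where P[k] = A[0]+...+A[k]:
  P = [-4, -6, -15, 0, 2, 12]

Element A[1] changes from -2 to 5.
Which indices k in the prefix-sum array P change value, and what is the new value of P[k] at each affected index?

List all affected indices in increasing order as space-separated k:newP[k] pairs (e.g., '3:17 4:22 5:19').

Answer: 1:1 2:-8 3:7 4:9 5:19

Derivation:
P[k] = A[0] + ... + A[k]
P[k] includes A[1] iff k >= 1
Affected indices: 1, 2, ..., 5; delta = 7
  P[1]: -6 + 7 = 1
  P[2]: -15 + 7 = -8
  P[3]: 0 + 7 = 7
  P[4]: 2 + 7 = 9
  P[5]: 12 + 7 = 19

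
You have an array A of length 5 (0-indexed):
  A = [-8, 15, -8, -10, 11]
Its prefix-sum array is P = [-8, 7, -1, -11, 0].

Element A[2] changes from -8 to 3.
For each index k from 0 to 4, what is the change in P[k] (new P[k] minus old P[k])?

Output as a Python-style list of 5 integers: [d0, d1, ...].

Element change: A[2] -8 -> 3, delta = 11
For k < 2: P[k] unchanged, delta_P[k] = 0
For k >= 2: P[k] shifts by exactly 11
Delta array: [0, 0, 11, 11, 11]

Answer: [0, 0, 11, 11, 11]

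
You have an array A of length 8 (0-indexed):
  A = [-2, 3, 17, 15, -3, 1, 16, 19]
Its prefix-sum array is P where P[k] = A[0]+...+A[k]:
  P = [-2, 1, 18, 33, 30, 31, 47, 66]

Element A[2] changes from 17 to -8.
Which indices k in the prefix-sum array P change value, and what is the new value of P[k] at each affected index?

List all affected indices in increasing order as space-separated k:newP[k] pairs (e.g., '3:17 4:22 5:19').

P[k] = A[0] + ... + A[k]
P[k] includes A[2] iff k >= 2
Affected indices: 2, 3, ..., 7; delta = -25
  P[2]: 18 + -25 = -7
  P[3]: 33 + -25 = 8
  P[4]: 30 + -25 = 5
  P[5]: 31 + -25 = 6
  P[6]: 47 + -25 = 22
  P[7]: 66 + -25 = 41

Answer: 2:-7 3:8 4:5 5:6 6:22 7:41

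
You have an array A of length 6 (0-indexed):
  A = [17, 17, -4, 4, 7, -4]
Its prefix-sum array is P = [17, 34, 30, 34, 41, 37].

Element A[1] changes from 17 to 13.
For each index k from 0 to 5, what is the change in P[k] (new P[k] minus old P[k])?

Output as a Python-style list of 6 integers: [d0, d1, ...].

Element change: A[1] 17 -> 13, delta = -4
For k < 1: P[k] unchanged, delta_P[k] = 0
For k >= 1: P[k] shifts by exactly -4
Delta array: [0, -4, -4, -4, -4, -4]

Answer: [0, -4, -4, -4, -4, -4]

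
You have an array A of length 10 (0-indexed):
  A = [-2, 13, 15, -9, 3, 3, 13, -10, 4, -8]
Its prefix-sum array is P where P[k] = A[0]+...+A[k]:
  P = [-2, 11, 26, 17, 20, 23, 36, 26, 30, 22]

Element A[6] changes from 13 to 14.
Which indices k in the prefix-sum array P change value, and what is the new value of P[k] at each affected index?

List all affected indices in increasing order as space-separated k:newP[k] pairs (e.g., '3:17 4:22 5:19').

Answer: 6:37 7:27 8:31 9:23

Derivation:
P[k] = A[0] + ... + A[k]
P[k] includes A[6] iff k >= 6
Affected indices: 6, 7, ..., 9; delta = 1
  P[6]: 36 + 1 = 37
  P[7]: 26 + 1 = 27
  P[8]: 30 + 1 = 31
  P[9]: 22 + 1 = 23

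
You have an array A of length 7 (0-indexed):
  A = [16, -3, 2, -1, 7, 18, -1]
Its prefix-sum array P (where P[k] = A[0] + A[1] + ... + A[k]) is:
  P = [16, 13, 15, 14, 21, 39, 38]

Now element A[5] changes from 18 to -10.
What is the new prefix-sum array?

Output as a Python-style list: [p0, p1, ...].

Answer: [16, 13, 15, 14, 21, 11, 10]

Derivation:
Change: A[5] 18 -> -10, delta = -28
P[k] for k < 5: unchanged (A[5] not included)
P[k] for k >= 5: shift by delta = -28
  P[0] = 16 + 0 = 16
  P[1] = 13 + 0 = 13
  P[2] = 15 + 0 = 15
  P[3] = 14 + 0 = 14
  P[4] = 21 + 0 = 21
  P[5] = 39 + -28 = 11
  P[6] = 38 + -28 = 10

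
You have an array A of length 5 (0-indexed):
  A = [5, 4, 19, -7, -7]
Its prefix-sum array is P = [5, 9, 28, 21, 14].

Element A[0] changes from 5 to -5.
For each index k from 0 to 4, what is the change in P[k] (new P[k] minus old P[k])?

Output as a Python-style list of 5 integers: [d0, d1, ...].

Answer: [-10, -10, -10, -10, -10]

Derivation:
Element change: A[0] 5 -> -5, delta = -10
For k < 0: P[k] unchanged, delta_P[k] = 0
For k >= 0: P[k] shifts by exactly -10
Delta array: [-10, -10, -10, -10, -10]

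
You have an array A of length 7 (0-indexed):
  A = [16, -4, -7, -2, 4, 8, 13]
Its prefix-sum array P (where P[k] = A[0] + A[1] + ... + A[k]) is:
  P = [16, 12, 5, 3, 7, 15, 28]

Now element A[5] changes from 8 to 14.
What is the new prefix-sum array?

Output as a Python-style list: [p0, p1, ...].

Change: A[5] 8 -> 14, delta = 6
P[k] for k < 5: unchanged (A[5] not included)
P[k] for k >= 5: shift by delta = 6
  P[0] = 16 + 0 = 16
  P[1] = 12 + 0 = 12
  P[2] = 5 + 0 = 5
  P[3] = 3 + 0 = 3
  P[4] = 7 + 0 = 7
  P[5] = 15 + 6 = 21
  P[6] = 28 + 6 = 34

Answer: [16, 12, 5, 3, 7, 21, 34]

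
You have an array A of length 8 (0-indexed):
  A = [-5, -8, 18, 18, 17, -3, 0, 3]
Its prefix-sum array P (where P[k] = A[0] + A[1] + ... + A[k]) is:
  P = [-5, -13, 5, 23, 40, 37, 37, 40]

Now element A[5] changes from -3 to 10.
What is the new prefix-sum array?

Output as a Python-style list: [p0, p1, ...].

Answer: [-5, -13, 5, 23, 40, 50, 50, 53]

Derivation:
Change: A[5] -3 -> 10, delta = 13
P[k] for k < 5: unchanged (A[5] not included)
P[k] for k >= 5: shift by delta = 13
  P[0] = -5 + 0 = -5
  P[1] = -13 + 0 = -13
  P[2] = 5 + 0 = 5
  P[3] = 23 + 0 = 23
  P[4] = 40 + 0 = 40
  P[5] = 37 + 13 = 50
  P[6] = 37 + 13 = 50
  P[7] = 40 + 13 = 53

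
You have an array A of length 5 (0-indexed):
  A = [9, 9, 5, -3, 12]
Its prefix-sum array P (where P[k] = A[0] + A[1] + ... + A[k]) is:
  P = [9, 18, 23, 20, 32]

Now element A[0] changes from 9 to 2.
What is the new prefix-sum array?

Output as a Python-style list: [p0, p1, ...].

Change: A[0] 9 -> 2, delta = -7
P[k] for k < 0: unchanged (A[0] not included)
P[k] for k >= 0: shift by delta = -7
  P[0] = 9 + -7 = 2
  P[1] = 18 + -7 = 11
  P[2] = 23 + -7 = 16
  P[3] = 20 + -7 = 13
  P[4] = 32 + -7 = 25

Answer: [2, 11, 16, 13, 25]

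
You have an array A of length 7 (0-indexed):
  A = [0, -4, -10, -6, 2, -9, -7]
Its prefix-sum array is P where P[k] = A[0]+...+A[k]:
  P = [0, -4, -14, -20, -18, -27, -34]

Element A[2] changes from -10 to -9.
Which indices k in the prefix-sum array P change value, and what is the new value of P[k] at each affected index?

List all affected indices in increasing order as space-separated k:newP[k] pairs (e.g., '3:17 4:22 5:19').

Answer: 2:-13 3:-19 4:-17 5:-26 6:-33

Derivation:
P[k] = A[0] + ... + A[k]
P[k] includes A[2] iff k >= 2
Affected indices: 2, 3, ..., 6; delta = 1
  P[2]: -14 + 1 = -13
  P[3]: -20 + 1 = -19
  P[4]: -18 + 1 = -17
  P[5]: -27 + 1 = -26
  P[6]: -34 + 1 = -33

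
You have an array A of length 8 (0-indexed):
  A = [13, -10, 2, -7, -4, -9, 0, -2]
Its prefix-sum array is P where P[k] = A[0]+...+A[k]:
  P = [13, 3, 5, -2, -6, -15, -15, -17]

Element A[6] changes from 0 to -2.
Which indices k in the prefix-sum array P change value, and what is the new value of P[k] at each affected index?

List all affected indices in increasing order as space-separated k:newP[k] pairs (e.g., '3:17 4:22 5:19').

Answer: 6:-17 7:-19

Derivation:
P[k] = A[0] + ... + A[k]
P[k] includes A[6] iff k >= 6
Affected indices: 6, 7, ..., 7; delta = -2
  P[6]: -15 + -2 = -17
  P[7]: -17 + -2 = -19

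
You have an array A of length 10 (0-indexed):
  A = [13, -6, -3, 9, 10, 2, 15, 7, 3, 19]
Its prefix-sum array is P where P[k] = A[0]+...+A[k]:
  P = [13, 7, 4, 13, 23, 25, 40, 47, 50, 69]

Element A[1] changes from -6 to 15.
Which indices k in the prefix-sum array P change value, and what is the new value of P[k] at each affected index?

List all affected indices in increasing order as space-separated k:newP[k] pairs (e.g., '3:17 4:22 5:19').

Answer: 1:28 2:25 3:34 4:44 5:46 6:61 7:68 8:71 9:90

Derivation:
P[k] = A[0] + ... + A[k]
P[k] includes A[1] iff k >= 1
Affected indices: 1, 2, ..., 9; delta = 21
  P[1]: 7 + 21 = 28
  P[2]: 4 + 21 = 25
  P[3]: 13 + 21 = 34
  P[4]: 23 + 21 = 44
  P[5]: 25 + 21 = 46
  P[6]: 40 + 21 = 61
  P[7]: 47 + 21 = 68
  P[8]: 50 + 21 = 71
  P[9]: 69 + 21 = 90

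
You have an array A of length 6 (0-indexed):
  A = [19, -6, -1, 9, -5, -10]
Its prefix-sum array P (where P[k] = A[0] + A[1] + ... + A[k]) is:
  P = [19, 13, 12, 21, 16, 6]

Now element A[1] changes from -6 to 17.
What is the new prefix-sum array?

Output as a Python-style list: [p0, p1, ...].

Change: A[1] -6 -> 17, delta = 23
P[k] for k < 1: unchanged (A[1] not included)
P[k] for k >= 1: shift by delta = 23
  P[0] = 19 + 0 = 19
  P[1] = 13 + 23 = 36
  P[2] = 12 + 23 = 35
  P[3] = 21 + 23 = 44
  P[4] = 16 + 23 = 39
  P[5] = 6 + 23 = 29

Answer: [19, 36, 35, 44, 39, 29]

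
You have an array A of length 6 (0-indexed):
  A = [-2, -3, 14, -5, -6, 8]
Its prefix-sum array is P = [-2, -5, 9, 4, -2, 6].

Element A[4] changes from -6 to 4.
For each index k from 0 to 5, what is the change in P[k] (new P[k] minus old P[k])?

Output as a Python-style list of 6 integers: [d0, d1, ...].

Element change: A[4] -6 -> 4, delta = 10
For k < 4: P[k] unchanged, delta_P[k] = 0
For k >= 4: P[k] shifts by exactly 10
Delta array: [0, 0, 0, 0, 10, 10]

Answer: [0, 0, 0, 0, 10, 10]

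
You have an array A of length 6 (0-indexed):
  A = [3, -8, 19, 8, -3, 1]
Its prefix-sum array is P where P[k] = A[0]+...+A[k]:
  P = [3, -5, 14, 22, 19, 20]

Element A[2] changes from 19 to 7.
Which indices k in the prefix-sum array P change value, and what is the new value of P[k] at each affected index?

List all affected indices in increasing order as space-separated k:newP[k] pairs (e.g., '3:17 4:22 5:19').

Answer: 2:2 3:10 4:7 5:8

Derivation:
P[k] = A[0] + ... + A[k]
P[k] includes A[2] iff k >= 2
Affected indices: 2, 3, ..., 5; delta = -12
  P[2]: 14 + -12 = 2
  P[3]: 22 + -12 = 10
  P[4]: 19 + -12 = 7
  P[5]: 20 + -12 = 8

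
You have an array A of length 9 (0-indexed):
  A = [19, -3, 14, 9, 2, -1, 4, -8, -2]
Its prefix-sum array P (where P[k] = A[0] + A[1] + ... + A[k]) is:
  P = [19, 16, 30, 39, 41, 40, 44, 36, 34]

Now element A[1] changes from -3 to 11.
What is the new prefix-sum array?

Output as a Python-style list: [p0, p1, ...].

Answer: [19, 30, 44, 53, 55, 54, 58, 50, 48]

Derivation:
Change: A[1] -3 -> 11, delta = 14
P[k] for k < 1: unchanged (A[1] not included)
P[k] for k >= 1: shift by delta = 14
  P[0] = 19 + 0 = 19
  P[1] = 16 + 14 = 30
  P[2] = 30 + 14 = 44
  P[3] = 39 + 14 = 53
  P[4] = 41 + 14 = 55
  P[5] = 40 + 14 = 54
  P[6] = 44 + 14 = 58
  P[7] = 36 + 14 = 50
  P[8] = 34 + 14 = 48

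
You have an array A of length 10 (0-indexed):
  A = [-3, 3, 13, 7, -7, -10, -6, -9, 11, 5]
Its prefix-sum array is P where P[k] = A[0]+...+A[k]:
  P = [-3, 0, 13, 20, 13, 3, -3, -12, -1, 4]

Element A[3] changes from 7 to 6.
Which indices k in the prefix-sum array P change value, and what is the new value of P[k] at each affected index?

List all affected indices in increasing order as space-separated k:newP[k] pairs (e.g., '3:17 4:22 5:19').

P[k] = A[0] + ... + A[k]
P[k] includes A[3] iff k >= 3
Affected indices: 3, 4, ..., 9; delta = -1
  P[3]: 20 + -1 = 19
  P[4]: 13 + -1 = 12
  P[5]: 3 + -1 = 2
  P[6]: -3 + -1 = -4
  P[7]: -12 + -1 = -13
  P[8]: -1 + -1 = -2
  P[9]: 4 + -1 = 3

Answer: 3:19 4:12 5:2 6:-4 7:-13 8:-2 9:3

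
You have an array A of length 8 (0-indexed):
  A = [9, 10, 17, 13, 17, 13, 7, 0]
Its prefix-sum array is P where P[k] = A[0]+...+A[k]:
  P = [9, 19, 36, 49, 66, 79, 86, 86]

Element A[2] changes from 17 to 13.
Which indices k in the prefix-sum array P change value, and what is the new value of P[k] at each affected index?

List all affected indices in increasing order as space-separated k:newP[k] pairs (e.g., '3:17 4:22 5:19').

Answer: 2:32 3:45 4:62 5:75 6:82 7:82

Derivation:
P[k] = A[0] + ... + A[k]
P[k] includes A[2] iff k >= 2
Affected indices: 2, 3, ..., 7; delta = -4
  P[2]: 36 + -4 = 32
  P[3]: 49 + -4 = 45
  P[4]: 66 + -4 = 62
  P[5]: 79 + -4 = 75
  P[6]: 86 + -4 = 82
  P[7]: 86 + -4 = 82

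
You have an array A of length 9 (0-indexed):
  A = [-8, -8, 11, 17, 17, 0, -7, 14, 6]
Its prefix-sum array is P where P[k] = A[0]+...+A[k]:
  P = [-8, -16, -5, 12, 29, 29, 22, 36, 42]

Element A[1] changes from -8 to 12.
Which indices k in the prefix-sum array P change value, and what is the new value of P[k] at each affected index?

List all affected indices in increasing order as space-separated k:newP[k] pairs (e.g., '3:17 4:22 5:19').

P[k] = A[0] + ... + A[k]
P[k] includes A[1] iff k >= 1
Affected indices: 1, 2, ..., 8; delta = 20
  P[1]: -16 + 20 = 4
  P[2]: -5 + 20 = 15
  P[3]: 12 + 20 = 32
  P[4]: 29 + 20 = 49
  P[5]: 29 + 20 = 49
  P[6]: 22 + 20 = 42
  P[7]: 36 + 20 = 56
  P[8]: 42 + 20 = 62

Answer: 1:4 2:15 3:32 4:49 5:49 6:42 7:56 8:62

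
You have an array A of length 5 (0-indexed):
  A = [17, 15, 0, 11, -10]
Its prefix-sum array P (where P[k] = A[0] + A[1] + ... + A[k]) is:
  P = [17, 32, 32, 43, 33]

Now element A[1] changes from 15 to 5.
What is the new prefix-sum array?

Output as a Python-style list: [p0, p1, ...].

Change: A[1] 15 -> 5, delta = -10
P[k] for k < 1: unchanged (A[1] not included)
P[k] for k >= 1: shift by delta = -10
  P[0] = 17 + 0 = 17
  P[1] = 32 + -10 = 22
  P[2] = 32 + -10 = 22
  P[3] = 43 + -10 = 33
  P[4] = 33 + -10 = 23

Answer: [17, 22, 22, 33, 23]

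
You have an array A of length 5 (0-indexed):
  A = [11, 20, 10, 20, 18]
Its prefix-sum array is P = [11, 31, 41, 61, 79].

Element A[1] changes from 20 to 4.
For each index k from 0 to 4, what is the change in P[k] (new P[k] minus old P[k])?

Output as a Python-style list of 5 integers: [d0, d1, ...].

Answer: [0, -16, -16, -16, -16]

Derivation:
Element change: A[1] 20 -> 4, delta = -16
For k < 1: P[k] unchanged, delta_P[k] = 0
For k >= 1: P[k] shifts by exactly -16
Delta array: [0, -16, -16, -16, -16]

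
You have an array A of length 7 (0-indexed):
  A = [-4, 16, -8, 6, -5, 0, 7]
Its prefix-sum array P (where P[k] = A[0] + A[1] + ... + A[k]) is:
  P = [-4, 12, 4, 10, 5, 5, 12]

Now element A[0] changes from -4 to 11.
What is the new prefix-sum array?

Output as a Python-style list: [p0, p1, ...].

Change: A[0] -4 -> 11, delta = 15
P[k] for k < 0: unchanged (A[0] not included)
P[k] for k >= 0: shift by delta = 15
  P[0] = -4 + 15 = 11
  P[1] = 12 + 15 = 27
  P[2] = 4 + 15 = 19
  P[3] = 10 + 15 = 25
  P[4] = 5 + 15 = 20
  P[5] = 5 + 15 = 20
  P[6] = 12 + 15 = 27

Answer: [11, 27, 19, 25, 20, 20, 27]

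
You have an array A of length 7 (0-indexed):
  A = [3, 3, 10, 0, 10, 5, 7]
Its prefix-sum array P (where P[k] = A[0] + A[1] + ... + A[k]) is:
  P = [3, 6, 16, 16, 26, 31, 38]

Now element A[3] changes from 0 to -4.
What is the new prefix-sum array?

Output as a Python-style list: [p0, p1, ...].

Answer: [3, 6, 16, 12, 22, 27, 34]

Derivation:
Change: A[3] 0 -> -4, delta = -4
P[k] for k < 3: unchanged (A[3] not included)
P[k] for k >= 3: shift by delta = -4
  P[0] = 3 + 0 = 3
  P[1] = 6 + 0 = 6
  P[2] = 16 + 0 = 16
  P[3] = 16 + -4 = 12
  P[4] = 26 + -4 = 22
  P[5] = 31 + -4 = 27
  P[6] = 38 + -4 = 34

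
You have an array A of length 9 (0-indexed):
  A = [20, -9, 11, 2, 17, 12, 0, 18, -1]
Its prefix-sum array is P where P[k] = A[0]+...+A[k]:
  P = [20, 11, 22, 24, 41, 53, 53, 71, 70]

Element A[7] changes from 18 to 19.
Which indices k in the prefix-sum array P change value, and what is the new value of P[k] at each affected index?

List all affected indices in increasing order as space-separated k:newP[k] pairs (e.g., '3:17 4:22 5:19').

Answer: 7:72 8:71

Derivation:
P[k] = A[0] + ... + A[k]
P[k] includes A[7] iff k >= 7
Affected indices: 7, 8, ..., 8; delta = 1
  P[7]: 71 + 1 = 72
  P[8]: 70 + 1 = 71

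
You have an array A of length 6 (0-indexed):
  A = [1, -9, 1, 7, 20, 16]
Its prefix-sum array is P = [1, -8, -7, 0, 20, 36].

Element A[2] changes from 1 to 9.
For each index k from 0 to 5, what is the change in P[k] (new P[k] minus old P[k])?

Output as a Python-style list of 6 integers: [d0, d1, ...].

Answer: [0, 0, 8, 8, 8, 8]

Derivation:
Element change: A[2] 1 -> 9, delta = 8
For k < 2: P[k] unchanged, delta_P[k] = 0
For k >= 2: P[k] shifts by exactly 8
Delta array: [0, 0, 8, 8, 8, 8]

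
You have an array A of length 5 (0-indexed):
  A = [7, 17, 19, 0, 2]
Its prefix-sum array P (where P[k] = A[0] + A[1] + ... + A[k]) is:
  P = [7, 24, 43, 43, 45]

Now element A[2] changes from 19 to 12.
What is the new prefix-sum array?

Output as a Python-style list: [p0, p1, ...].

Change: A[2] 19 -> 12, delta = -7
P[k] for k < 2: unchanged (A[2] not included)
P[k] for k >= 2: shift by delta = -7
  P[0] = 7 + 0 = 7
  P[1] = 24 + 0 = 24
  P[2] = 43 + -7 = 36
  P[3] = 43 + -7 = 36
  P[4] = 45 + -7 = 38

Answer: [7, 24, 36, 36, 38]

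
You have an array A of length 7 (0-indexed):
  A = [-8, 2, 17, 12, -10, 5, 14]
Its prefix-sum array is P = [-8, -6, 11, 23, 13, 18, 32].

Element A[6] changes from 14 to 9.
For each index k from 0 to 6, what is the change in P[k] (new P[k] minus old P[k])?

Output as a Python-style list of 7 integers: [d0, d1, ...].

Answer: [0, 0, 0, 0, 0, 0, -5]

Derivation:
Element change: A[6] 14 -> 9, delta = -5
For k < 6: P[k] unchanged, delta_P[k] = 0
For k >= 6: P[k] shifts by exactly -5
Delta array: [0, 0, 0, 0, 0, 0, -5]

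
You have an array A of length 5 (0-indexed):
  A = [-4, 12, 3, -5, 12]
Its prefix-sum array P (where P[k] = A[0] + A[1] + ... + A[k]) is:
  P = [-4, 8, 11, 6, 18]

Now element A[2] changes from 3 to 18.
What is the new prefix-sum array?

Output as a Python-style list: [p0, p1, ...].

Change: A[2] 3 -> 18, delta = 15
P[k] for k < 2: unchanged (A[2] not included)
P[k] for k >= 2: shift by delta = 15
  P[0] = -4 + 0 = -4
  P[1] = 8 + 0 = 8
  P[2] = 11 + 15 = 26
  P[3] = 6 + 15 = 21
  P[4] = 18 + 15 = 33

Answer: [-4, 8, 26, 21, 33]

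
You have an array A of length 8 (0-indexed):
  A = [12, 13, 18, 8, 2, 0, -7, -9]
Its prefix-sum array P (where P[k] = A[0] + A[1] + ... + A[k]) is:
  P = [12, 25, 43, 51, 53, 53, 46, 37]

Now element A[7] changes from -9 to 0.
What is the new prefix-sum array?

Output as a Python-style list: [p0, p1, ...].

Answer: [12, 25, 43, 51, 53, 53, 46, 46]

Derivation:
Change: A[7] -9 -> 0, delta = 9
P[k] for k < 7: unchanged (A[7] not included)
P[k] for k >= 7: shift by delta = 9
  P[0] = 12 + 0 = 12
  P[1] = 25 + 0 = 25
  P[2] = 43 + 0 = 43
  P[3] = 51 + 0 = 51
  P[4] = 53 + 0 = 53
  P[5] = 53 + 0 = 53
  P[6] = 46 + 0 = 46
  P[7] = 37 + 9 = 46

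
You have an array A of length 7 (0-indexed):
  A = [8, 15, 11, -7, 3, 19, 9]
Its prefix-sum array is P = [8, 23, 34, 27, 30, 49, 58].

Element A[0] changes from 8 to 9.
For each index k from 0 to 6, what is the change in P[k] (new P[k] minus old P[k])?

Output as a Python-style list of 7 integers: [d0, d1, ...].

Element change: A[0] 8 -> 9, delta = 1
For k < 0: P[k] unchanged, delta_P[k] = 0
For k >= 0: P[k] shifts by exactly 1
Delta array: [1, 1, 1, 1, 1, 1, 1]

Answer: [1, 1, 1, 1, 1, 1, 1]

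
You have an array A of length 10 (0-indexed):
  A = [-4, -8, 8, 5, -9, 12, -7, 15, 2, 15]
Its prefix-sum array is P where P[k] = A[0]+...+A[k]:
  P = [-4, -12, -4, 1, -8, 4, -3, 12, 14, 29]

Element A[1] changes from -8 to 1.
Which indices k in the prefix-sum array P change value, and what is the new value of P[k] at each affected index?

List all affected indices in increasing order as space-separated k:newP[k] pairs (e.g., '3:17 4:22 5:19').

Answer: 1:-3 2:5 3:10 4:1 5:13 6:6 7:21 8:23 9:38

Derivation:
P[k] = A[0] + ... + A[k]
P[k] includes A[1] iff k >= 1
Affected indices: 1, 2, ..., 9; delta = 9
  P[1]: -12 + 9 = -3
  P[2]: -4 + 9 = 5
  P[3]: 1 + 9 = 10
  P[4]: -8 + 9 = 1
  P[5]: 4 + 9 = 13
  P[6]: -3 + 9 = 6
  P[7]: 12 + 9 = 21
  P[8]: 14 + 9 = 23
  P[9]: 29 + 9 = 38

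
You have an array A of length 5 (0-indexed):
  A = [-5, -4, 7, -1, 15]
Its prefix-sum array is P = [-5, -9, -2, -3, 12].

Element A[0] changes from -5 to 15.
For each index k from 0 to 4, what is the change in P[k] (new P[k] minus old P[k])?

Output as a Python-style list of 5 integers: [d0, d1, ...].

Element change: A[0] -5 -> 15, delta = 20
For k < 0: P[k] unchanged, delta_P[k] = 0
For k >= 0: P[k] shifts by exactly 20
Delta array: [20, 20, 20, 20, 20]

Answer: [20, 20, 20, 20, 20]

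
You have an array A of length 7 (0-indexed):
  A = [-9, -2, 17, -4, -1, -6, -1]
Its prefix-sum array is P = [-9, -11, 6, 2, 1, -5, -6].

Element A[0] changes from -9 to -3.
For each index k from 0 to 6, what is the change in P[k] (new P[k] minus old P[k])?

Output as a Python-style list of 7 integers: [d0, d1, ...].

Answer: [6, 6, 6, 6, 6, 6, 6]

Derivation:
Element change: A[0] -9 -> -3, delta = 6
For k < 0: P[k] unchanged, delta_P[k] = 0
For k >= 0: P[k] shifts by exactly 6
Delta array: [6, 6, 6, 6, 6, 6, 6]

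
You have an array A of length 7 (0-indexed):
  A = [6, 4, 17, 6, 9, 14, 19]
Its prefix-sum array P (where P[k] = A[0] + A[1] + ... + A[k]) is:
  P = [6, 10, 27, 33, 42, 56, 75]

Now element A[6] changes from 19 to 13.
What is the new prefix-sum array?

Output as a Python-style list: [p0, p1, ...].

Change: A[6] 19 -> 13, delta = -6
P[k] for k < 6: unchanged (A[6] not included)
P[k] for k >= 6: shift by delta = -6
  P[0] = 6 + 0 = 6
  P[1] = 10 + 0 = 10
  P[2] = 27 + 0 = 27
  P[3] = 33 + 0 = 33
  P[4] = 42 + 0 = 42
  P[5] = 56 + 0 = 56
  P[6] = 75 + -6 = 69

Answer: [6, 10, 27, 33, 42, 56, 69]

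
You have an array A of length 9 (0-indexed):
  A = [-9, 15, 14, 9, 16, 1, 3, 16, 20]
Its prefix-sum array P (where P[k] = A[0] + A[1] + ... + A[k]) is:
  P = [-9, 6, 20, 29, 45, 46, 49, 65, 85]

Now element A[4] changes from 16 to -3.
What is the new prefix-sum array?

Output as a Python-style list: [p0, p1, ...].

Change: A[4] 16 -> -3, delta = -19
P[k] for k < 4: unchanged (A[4] not included)
P[k] for k >= 4: shift by delta = -19
  P[0] = -9 + 0 = -9
  P[1] = 6 + 0 = 6
  P[2] = 20 + 0 = 20
  P[3] = 29 + 0 = 29
  P[4] = 45 + -19 = 26
  P[5] = 46 + -19 = 27
  P[6] = 49 + -19 = 30
  P[7] = 65 + -19 = 46
  P[8] = 85 + -19 = 66

Answer: [-9, 6, 20, 29, 26, 27, 30, 46, 66]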